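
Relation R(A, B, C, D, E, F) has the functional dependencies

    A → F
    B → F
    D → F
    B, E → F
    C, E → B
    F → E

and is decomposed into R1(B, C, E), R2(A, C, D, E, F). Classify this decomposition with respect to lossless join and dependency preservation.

Lossless test: (C, E)⁺ = {B, C, E, F}, which contains all of one fragment — lossless.
Dependency preservation: the restricted closure of {B} across the fragments never reaches {F}, so B → F cannot be enforced without a join — not preserved.

lossless but not dependency-preserving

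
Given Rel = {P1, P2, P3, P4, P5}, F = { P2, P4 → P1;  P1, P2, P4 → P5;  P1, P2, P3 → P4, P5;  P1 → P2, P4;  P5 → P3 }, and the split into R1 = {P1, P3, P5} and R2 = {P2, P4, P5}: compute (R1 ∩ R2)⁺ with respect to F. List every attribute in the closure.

R1 ∩ R2 = {P5}.
P5 → P3 applies, adding P3
Closure: {P3, P5}.

P3, P5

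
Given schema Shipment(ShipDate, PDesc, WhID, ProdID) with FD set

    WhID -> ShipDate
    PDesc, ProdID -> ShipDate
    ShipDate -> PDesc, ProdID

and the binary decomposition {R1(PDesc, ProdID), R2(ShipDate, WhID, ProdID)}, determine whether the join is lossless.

Common attributes: R1 ∩ R2 = {ProdID}.
No dependency enlarges {ProdID}, so (ProdID)⁺ = {ProdID}.
The closure contains neither all of R1 = {PDesc, ProdID} nor all of R2 = {ShipDate, WhID, ProdID}, so the common attributes are not a superkey of either fragment. The join is lossy.

No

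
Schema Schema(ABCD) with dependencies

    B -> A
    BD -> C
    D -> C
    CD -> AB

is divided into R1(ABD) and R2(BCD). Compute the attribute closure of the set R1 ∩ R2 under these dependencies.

R1 ∩ R2 = {BD}.
B → A applies, adding A
BD → C applies, adding C
Closure: {ABCD}.

ABCD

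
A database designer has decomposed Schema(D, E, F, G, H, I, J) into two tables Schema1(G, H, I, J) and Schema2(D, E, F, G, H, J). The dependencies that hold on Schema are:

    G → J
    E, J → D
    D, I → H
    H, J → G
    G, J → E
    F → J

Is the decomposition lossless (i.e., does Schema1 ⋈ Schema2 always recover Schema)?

Common attributes: Schema1 ∩ Schema2 = {G, H, J}.
Closure of {G, H, J}: G, J → E applies, adding E; E, J → D applies, adding D. So (G, H, J)⁺ = {D, E, G, H, J}.
The closure contains neither all of Schema1 = {G, H, I, J} nor all of Schema2 = {D, E, F, G, H, J}, so the common attributes are not a superkey of either fragment. The join is lossy.

No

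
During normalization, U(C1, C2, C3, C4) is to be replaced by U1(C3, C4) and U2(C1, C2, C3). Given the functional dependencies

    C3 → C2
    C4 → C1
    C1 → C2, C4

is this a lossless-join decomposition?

No

Common attributes: U1 ∩ U2 = {C3}.
Closure of {C3}: C3 → C2 applies, adding C2. So (C3)⁺ = {C2, C3}.
The closure contains neither all of U1 = {C3, C4} nor all of U2 = {C1, C2, C3}, so the common attributes are not a superkey of either fragment. The join is lossy.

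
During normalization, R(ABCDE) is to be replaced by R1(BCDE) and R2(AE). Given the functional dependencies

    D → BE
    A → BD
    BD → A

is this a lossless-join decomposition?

No

Common attributes: R1 ∩ R2 = {E}.
No dependency enlarges {E}, so (E)⁺ = {E}.
The closure contains neither all of R1 = {BCDE} nor all of R2 = {AE}, so the common attributes are not a superkey of either fragment. The join is lossy.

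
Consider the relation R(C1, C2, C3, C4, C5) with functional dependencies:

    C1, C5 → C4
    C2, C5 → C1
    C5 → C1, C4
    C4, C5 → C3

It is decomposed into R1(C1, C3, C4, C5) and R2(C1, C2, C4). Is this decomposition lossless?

No

Common attributes: R1 ∩ R2 = {C1, C4}.
No dependency enlarges {C1, C4}, so (C1, C4)⁺ = {C1, C4}.
The closure contains neither all of R1 = {C1, C3, C4, C5} nor all of R2 = {C1, C2, C4}, so the common attributes are not a superkey of either fragment. The join is lossy.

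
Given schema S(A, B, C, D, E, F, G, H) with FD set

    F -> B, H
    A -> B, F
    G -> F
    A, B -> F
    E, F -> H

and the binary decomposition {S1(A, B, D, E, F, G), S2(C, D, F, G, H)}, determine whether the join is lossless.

No

Common attributes: S1 ∩ S2 = {D, F, G}.
Closure of {D, F, G}: F → B, H applies, adding B, H. So (D, F, G)⁺ = {B, D, F, G, H}.
The closure contains neither all of S1 = {A, B, D, E, F, G} nor all of S2 = {C, D, F, G, H}, so the common attributes are not a superkey of either fragment. The join is lossy.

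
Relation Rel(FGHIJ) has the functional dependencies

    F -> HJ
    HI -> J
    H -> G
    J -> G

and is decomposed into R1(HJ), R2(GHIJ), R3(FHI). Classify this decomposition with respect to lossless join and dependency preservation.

lossless but not dependency-preserving

Lossless test (chase): Rows 2 and 3 agree on HI; apply HI→J and equate their J entries. Rows 1 and 2 agree on H; apply H→G and equate their G entries. Rows 1 and 3 agree on H; apply H→G and equate their G entries. Row 3 is now all distinguished symbols — the join is lossless.
Dependency preservation: the restricted closure of {F} across the fragments never reaches {HJ}, so F → HJ cannot be enforced without a join — not preserved.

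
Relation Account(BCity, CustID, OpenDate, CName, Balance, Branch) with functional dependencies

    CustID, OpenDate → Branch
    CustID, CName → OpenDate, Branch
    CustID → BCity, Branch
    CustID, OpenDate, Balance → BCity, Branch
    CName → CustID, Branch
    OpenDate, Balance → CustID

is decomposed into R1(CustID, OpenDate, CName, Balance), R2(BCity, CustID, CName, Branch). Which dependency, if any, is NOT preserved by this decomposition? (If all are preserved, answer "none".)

none

CustID, OpenDate → Branch: restricted closure across fragments reaches Branch.
CustID, CName → OpenDate, Branch: restricted closure across fragments reaches OpenDate, Branch.
CustID → BCity, Branch lies within R2.
CustID, OpenDate, Balance → BCity, Branch: restricted closure across fragments reaches BCity, Branch.
CName → CustID, Branch lies within R2.
OpenDate, Balance → CustID lies within R1.
Every dependency is enforceable on the fragments, so the decomposition is dependency-preserving.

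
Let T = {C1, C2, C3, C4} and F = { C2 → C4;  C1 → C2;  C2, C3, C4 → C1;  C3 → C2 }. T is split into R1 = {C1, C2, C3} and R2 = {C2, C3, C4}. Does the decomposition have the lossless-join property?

Yes

Common attributes: R1 ∩ R2 = {C2, C3}.
Closure of {C2, C3}: C2 → C4 applies, adding C4; C2, C3, C4 → C1 applies, adding C1. So (C2, C3)⁺ = {C1, C2, C3, C4}.
This closure contains every attribute of R1, so R1 ∩ R2 → R1. The join is lossless.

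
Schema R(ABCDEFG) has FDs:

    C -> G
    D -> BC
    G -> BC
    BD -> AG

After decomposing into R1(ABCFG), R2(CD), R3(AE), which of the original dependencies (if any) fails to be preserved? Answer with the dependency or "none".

Check BD → AG: no single fragment contains all of {ABDG}, and the restricted closure of {BD} across the fragments never reaches {AG}.
C → G is preserved.
D → BC is preserved.
G → BC is preserved.

BD -> AG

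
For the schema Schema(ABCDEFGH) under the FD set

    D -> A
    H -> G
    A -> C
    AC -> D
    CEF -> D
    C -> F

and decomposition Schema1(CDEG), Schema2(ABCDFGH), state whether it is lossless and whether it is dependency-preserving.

Lossless test: (CDG)⁺ = {ACDFG}, which is a superkey of neither fragment — lossy.
Dependency preservation: CEF → D is not contained in any single fragment, but the restricted closure of its left-hand side across the fragments still reaches the right-hand side; the remaining FDs each lie inside some fragment. All dependencies are preserved.

lossy but dependency-preserving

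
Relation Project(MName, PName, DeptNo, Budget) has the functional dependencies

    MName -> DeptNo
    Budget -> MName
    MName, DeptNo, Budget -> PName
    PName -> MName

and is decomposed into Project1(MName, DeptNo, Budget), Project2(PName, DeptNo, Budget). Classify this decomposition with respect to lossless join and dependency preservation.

Lossless test: (DeptNo, Budget)⁺ = {MName, PName, DeptNo, Budget}, which contains all of one fragment — lossless.
Dependency preservation: the restricted closure of {PName} across the fragments never reaches {MName}, so PName → MName cannot be enforced without a join — not preserved.

lossless but not dependency-preserving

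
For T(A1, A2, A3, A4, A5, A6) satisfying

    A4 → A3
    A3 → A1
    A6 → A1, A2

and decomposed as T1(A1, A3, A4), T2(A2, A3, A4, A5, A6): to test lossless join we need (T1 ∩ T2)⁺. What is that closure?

A1, A3, A4

T1 ∩ T2 = {A3, A4}.
A3 → A1 applies, adding A1
Closure: {A1, A3, A4}.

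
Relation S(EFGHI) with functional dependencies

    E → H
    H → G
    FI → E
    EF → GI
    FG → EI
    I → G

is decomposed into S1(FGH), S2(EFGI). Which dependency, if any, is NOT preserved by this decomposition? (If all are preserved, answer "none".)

E → H

Check E → H: no single fragment contains all of {EH}, and the restricted closure of {E} across the fragments never reaches {H}.
H → G is preserved.
FI → E is preserved.
EF → GI is preserved.
FG → EI is preserved.
I → G is preserved.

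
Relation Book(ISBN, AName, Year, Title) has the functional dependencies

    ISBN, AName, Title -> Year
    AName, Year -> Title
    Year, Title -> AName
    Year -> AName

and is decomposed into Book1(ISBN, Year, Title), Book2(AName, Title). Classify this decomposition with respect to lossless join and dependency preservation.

Lossless test: (Title)⁺ = {Title}, which is a superkey of neither fragment — lossy.
Dependency preservation: the restricted closure of {ISBN, AName, Title} across the fragments never reaches {Year}, so ISBN, AName, Title → Year cannot be enforced without a join — not preserved.

lossy and not dependency-preserving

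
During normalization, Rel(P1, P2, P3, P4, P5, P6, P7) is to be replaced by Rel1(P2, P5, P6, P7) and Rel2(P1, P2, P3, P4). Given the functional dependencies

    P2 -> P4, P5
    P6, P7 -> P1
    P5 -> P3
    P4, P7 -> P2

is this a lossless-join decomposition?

No

Common attributes: Rel1 ∩ Rel2 = {P2}.
Closure of {P2}: P2 → P4, P5 applies, adding P4, P5; P5 → P3 applies, adding P3. So (P2)⁺ = {P2, P3, P4, P5}.
The closure contains neither all of Rel1 = {P2, P5, P6, P7} nor all of Rel2 = {P1, P2, P3, P4}, so the common attributes are not a superkey of either fragment. The join is lossy.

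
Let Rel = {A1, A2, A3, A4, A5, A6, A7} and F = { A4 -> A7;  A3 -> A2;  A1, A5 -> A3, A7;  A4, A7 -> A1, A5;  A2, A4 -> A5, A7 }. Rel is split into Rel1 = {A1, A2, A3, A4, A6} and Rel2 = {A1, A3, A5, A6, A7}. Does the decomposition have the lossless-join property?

No

Common attributes: Rel1 ∩ Rel2 = {A1, A3, A6}.
Closure of {A1, A3, A6}: A3 → A2 applies, adding A2. So (A1, A3, A6)⁺ = {A1, A2, A3, A6}.
The closure contains neither all of Rel1 = {A1, A2, A3, A4, A6} nor all of Rel2 = {A1, A3, A5, A6, A7}, so the common attributes are not a superkey of either fragment. The join is lossy.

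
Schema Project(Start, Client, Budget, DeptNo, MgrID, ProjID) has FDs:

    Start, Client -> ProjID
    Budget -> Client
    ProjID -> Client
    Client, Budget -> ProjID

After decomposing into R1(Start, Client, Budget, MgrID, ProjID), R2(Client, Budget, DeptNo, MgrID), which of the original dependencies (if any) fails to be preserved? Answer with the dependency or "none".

Start, Client → ProjID lies within R1.
Budget → Client lies within R1.
ProjID → Client lies within R1.
Client, Budget → ProjID lies within R1.
Every dependency is enforceable on the fragments, so the decomposition is dependency-preserving.

none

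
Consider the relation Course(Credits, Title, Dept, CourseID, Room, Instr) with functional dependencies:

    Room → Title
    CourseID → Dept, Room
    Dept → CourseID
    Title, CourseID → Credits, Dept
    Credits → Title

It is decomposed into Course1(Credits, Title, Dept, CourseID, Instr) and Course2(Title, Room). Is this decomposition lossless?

No

Common attributes: Course1 ∩ Course2 = {Title}.
No dependency enlarges {Title}, so (Title)⁺ = {Title}.
The closure contains neither all of Course1 = {Credits, Title, Dept, CourseID, Instr} nor all of Course2 = {Title, Room}, so the common attributes are not a superkey of either fragment. The join is lossy.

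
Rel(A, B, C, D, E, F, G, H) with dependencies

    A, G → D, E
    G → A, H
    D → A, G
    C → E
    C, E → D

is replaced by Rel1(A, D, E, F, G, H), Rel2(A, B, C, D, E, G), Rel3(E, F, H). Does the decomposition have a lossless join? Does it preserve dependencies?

lossy but dependency-preserving

Lossless test (chase): Rows 1 and 2 agree on G; apply G→A, H and equate their A, H entries. No row becomes fully distinguished — the join is lossy.
Dependency preservation: every FD's attributes lie within a single fragment, so each can be enforced locally — preserved.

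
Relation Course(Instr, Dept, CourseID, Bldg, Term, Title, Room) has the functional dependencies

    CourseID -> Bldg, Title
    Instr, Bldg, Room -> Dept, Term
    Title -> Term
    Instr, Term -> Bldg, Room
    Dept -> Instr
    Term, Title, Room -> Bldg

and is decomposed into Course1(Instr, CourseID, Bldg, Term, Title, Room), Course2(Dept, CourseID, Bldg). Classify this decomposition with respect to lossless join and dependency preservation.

Lossless test: (CourseID, Bldg)⁺ = {CourseID, Bldg, Term, Title}, which is a superkey of neither fragment — lossy.
Dependency preservation: the restricted closure of {Instr, Bldg, Room} across the fragments never reaches {Dept, Term}, so Instr, Bldg, Room → Dept, Term cannot be enforced without a join — not preserved.

lossy and not dependency-preserving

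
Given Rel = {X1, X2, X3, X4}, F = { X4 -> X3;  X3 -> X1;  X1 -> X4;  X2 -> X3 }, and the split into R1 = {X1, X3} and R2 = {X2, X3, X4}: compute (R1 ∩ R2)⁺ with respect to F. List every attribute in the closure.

X1, X3, X4

R1 ∩ R2 = {X3}.
X3 → X1 applies, adding X1
X1 → X4 applies, adding X4
Closure: {X1, X3, X4}.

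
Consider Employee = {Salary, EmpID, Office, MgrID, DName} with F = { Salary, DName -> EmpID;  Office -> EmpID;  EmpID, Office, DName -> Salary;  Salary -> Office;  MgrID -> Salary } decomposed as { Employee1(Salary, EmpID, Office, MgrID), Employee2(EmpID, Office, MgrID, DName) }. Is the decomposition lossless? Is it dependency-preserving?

lossless but not dependency-preserving

Lossless test: (EmpID, Office, MgrID)⁺ = {Salary, EmpID, Office, MgrID}, which contains all of one fragment — lossless.
Dependency preservation: the restricted closure of {EmpID, Office, DName} across the fragments never reaches {Salary}, so EmpID, Office, DName → Salary cannot be enforced without a join — not preserved.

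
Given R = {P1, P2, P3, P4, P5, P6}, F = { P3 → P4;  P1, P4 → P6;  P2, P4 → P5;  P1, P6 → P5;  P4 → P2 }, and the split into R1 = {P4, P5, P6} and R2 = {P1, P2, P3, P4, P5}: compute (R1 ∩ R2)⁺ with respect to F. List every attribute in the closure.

P2, P4, P5

R1 ∩ R2 = {P4, P5}.
P4 → P2 applies, adding P2
Closure: {P2, P4, P5}.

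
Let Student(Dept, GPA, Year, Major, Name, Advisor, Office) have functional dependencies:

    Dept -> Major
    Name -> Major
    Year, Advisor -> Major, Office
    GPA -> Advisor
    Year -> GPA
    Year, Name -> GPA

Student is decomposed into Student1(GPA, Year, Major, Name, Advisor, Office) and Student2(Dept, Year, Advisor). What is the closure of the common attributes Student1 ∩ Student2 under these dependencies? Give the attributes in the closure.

GPA, Year, Major, Advisor, Office

Student1 ∩ Student2 = {Year, Advisor}.
Year, Advisor → Major, Office applies, adding Major, Office
Year → GPA applies, adding GPA
Closure: {GPA, Year, Major, Advisor, Office}.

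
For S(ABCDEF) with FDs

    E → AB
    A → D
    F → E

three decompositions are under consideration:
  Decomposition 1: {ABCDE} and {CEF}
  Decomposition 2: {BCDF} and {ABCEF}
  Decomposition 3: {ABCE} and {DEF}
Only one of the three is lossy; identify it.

Decomposition 1: common = {CE}, closure = {ABCDE} → lossless.
Decomposition 2: common = {BCF}, closure = {ABCDEF} → lossless.
Decomposition 3: common = {E}, closure = {ABDE} → lossy.

Decomposition 3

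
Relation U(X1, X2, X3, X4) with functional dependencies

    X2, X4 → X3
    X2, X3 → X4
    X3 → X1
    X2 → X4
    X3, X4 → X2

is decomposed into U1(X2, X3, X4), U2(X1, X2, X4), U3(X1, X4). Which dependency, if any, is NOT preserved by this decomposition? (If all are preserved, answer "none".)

X3 → X1

Check X3 → X1: no single fragment contains all of {X1, X3}, and the restricted closure of {X3} across the fragments never reaches {X1}.
X2, X4 → X3 is preserved.
X2, X3 → X4 is preserved.
X2 → X4 is preserved.
X3, X4 → X2 is preserved.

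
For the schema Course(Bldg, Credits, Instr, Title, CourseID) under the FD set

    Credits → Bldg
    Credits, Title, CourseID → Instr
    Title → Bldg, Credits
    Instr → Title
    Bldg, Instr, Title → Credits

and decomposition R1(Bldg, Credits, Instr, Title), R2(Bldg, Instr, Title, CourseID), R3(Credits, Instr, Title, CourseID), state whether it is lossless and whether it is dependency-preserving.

lossless and dependency-preserving

Lossless test (chase): Rows 1 and 3 agree on Credits; apply Credits→Bldg and equate their Bldg entries. Rows 1 and 2 agree on Title; apply Title→Bldg, Credits and equate their Bldg, Credits entries. Row 2 is now all distinguished symbols — the join is lossless.
Dependency preservation: every FD's attributes lie within a single fragment, so each can be enforced locally — preserved.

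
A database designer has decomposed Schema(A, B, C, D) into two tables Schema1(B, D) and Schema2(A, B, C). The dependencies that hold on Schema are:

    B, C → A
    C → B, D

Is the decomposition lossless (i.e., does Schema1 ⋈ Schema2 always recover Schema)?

No

Common attributes: Schema1 ∩ Schema2 = {B}.
No dependency enlarges {B}, so (B)⁺ = {B}.
The closure contains neither all of Schema1 = {B, D} nor all of Schema2 = {A, B, C}, so the common attributes are not a superkey of either fragment. The join is lossy.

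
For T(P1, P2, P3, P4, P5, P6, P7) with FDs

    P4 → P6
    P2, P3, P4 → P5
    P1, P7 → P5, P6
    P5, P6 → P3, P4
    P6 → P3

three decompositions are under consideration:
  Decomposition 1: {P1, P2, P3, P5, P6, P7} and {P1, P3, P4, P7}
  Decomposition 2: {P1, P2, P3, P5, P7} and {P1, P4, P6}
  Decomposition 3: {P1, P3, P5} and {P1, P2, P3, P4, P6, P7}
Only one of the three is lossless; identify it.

Decomposition 1

Decomposition 1: common = {P1, P3, P7}, closure = {P1, P3, P4, P5, P6, P7} → lossless.
Decomposition 2: common = {P1}, closure = {P1} → lossy.
Decomposition 3: common = {P1, P3}, closure = {P1, P3} → lossy.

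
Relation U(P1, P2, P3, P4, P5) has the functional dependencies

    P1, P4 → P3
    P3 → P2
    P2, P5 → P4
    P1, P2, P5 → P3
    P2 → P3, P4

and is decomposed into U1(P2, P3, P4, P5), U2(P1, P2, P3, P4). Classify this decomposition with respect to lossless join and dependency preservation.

Lossless test: (P2, P3, P4)⁺ = {P2, P3, P4}, which is a superkey of neither fragment — lossy.
Dependency preservation: P1, P2, P5 → P3 is not contained in any single fragment, but the restricted closure of its left-hand side across the fragments still reaches the right-hand side; the remaining FDs each lie inside some fragment. All dependencies are preserved.

lossy but dependency-preserving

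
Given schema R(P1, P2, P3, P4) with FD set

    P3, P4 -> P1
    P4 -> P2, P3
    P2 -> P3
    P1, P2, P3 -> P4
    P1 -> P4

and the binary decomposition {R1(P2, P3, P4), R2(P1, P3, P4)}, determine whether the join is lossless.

Common attributes: R1 ∩ R2 = {P3, P4}.
Closure of {P3, P4}: P3, P4 → P1 applies, adding P1; P4 → P2, P3 applies, adding P2. So (P3, P4)⁺ = {P1, P2, P3, P4}.
This closure contains every attribute of R1, so R1 ∩ R2 → R1. The join is lossless.

Yes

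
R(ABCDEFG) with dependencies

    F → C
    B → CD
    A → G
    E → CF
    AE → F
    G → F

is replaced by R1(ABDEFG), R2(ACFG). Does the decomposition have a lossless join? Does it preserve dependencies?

lossless but not dependency-preserving

Lossless test: (AFG)⁺ = {ACFG}, which contains all of one fragment — lossless.
Dependency preservation: the restricted closure of {B} across the fragments never reaches {CD}, so B → CD cannot be enforced without a join — not preserved.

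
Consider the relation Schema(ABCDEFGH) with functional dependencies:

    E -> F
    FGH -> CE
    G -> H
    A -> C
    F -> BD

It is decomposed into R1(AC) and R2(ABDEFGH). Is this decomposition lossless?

Yes

Common attributes: R1 ∩ R2 = {A}.
Closure of {A}: A → C applies, adding C. So (A)⁺ = {AC}.
This closure contains every attribute of R1, so R1 ∩ R2 → R1. The join is lossless.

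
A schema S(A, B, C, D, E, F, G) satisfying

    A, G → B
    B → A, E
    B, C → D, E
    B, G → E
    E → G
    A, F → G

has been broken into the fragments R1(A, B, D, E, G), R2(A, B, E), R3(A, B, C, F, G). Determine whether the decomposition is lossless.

Chase test. Columns are A, B, C, D, E, F, G; row i has aⱼ where attribute j ∈ Ri, else bᵢⱼ.
Initial tableau (one row per fragment):
  row 1: a1 a2 b13 a4 a5 b16 a7
  row 2: a1 a2 b23 b24 a5 b26 b27
  row 3: a1 a2 a3 b34 b35 a6 a7
Rows 1 and 3 agree on B; apply B→A, E and equate their A, E entries.
Rows 1 and 2 agree on E; apply E→G and equate their G entries.
No row becomes fully distinguished — the join is lossy.

No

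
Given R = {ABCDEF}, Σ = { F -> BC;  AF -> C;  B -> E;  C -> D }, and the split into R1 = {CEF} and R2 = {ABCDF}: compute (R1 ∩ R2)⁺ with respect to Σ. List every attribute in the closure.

R1 ∩ R2 = {CF}.
F → BC applies, adding B
B → E applies, adding E
C → D applies, adding D
Closure: {BCDEF}.

BCDEF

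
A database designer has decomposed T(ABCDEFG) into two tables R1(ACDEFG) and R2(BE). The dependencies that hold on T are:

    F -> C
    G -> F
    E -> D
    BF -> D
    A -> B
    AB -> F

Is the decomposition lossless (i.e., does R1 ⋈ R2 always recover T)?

Common attributes: R1 ∩ R2 = {E}.
Closure of {E}: E → D applies, adding D. So (E)⁺ = {DE}.
The closure contains neither all of R1 = {ACDEFG} nor all of R2 = {BE}, so the common attributes are not a superkey of either fragment. The join is lossy.

No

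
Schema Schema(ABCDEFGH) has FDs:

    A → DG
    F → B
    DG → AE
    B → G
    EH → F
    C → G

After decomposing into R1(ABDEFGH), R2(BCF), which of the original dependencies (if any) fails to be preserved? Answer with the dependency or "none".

C → G

Check C → G: no single fragment contains all of {CG}, and the restricted closure of {C} across the fragments never reaches {G}.
A → DG is preserved.
F → B is preserved.
DG → AE is preserved.
B → G is preserved.
EH → F is preserved.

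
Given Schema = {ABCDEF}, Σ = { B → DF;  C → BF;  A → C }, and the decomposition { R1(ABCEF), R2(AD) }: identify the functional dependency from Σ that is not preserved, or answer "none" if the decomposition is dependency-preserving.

B → DF

Check B → DF: no single fragment contains all of {BDF}, and the restricted closure of {B} across the fragments never reaches {DF}.
C → BF is preserved.
A → C is preserved.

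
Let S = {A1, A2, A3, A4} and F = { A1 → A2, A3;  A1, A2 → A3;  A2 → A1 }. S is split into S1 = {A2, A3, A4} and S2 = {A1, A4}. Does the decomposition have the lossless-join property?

Common attributes: S1 ∩ S2 = {A4}.
No dependency enlarges {A4}, so (A4)⁺ = {A4}.
The closure contains neither all of S1 = {A2, A3, A4} nor all of S2 = {A1, A4}, so the common attributes are not a superkey of either fragment. The join is lossy.

No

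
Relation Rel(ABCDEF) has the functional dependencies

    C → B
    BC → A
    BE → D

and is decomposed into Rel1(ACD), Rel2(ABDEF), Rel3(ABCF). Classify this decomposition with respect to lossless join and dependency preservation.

lossy but dependency-preserving

Lossless test (chase): Rows 1 and 3 agree on C; apply C→B and equate their B entries. No row becomes fully distinguished — the join is lossy.
Dependency preservation: every FD's attributes lie within a single fragment, so each can be enforced locally — preserved.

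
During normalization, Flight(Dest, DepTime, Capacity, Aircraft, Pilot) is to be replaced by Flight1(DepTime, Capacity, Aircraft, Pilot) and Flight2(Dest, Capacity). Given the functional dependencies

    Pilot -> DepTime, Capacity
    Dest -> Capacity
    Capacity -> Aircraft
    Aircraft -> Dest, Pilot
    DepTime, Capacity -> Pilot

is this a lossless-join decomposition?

Yes

Common attributes: Flight1 ∩ Flight2 = {Capacity}.
Closure of {Capacity}: Capacity → Aircraft applies, adding Aircraft; Aircraft → Dest, Pilot applies, adding Dest, Pilot; Pilot → DepTime, Capacity applies, adding DepTime. So (Capacity)⁺ = {Dest, DepTime, Capacity, Aircraft, Pilot}.
This closure contains every attribute of Flight1, so Flight1 ∩ Flight2 → Flight1. The join is lossless.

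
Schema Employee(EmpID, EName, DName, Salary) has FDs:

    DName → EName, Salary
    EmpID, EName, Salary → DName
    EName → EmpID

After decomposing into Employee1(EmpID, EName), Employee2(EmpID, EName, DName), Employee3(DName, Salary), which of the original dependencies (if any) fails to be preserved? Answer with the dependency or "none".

EmpID, EName, Salary → DName

Check EmpID, EName, Salary → DName: no single fragment contains all of {EmpID, EName, DName, Salary}, and the restricted closure of {EmpID, EName, Salary} across the fragments never reaches {DName}.
DName → EName, Salary is preserved.
EName → EmpID is preserved.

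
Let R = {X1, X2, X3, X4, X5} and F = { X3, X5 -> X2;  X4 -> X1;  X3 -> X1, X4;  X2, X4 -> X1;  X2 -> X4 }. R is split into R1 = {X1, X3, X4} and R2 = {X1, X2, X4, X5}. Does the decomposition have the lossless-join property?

Common attributes: R1 ∩ R2 = {X1, X4}.
No dependency enlarges {X1, X4}, so (X1, X4)⁺ = {X1, X4}.
The closure contains neither all of R1 = {X1, X3, X4} nor all of R2 = {X1, X2, X4, X5}, so the common attributes are not a superkey of either fragment. The join is lossy.

No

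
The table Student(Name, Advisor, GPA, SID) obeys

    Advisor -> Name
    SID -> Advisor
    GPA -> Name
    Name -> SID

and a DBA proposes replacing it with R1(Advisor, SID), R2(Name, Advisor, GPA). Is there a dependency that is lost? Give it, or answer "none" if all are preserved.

none

Advisor → Name lies within R2.
SID → Advisor lies within R1.
GPA → Name lies within R2.
Name → SID: restricted closure across fragments reaches SID.
Every dependency is enforceable on the fragments, so the decomposition is dependency-preserving.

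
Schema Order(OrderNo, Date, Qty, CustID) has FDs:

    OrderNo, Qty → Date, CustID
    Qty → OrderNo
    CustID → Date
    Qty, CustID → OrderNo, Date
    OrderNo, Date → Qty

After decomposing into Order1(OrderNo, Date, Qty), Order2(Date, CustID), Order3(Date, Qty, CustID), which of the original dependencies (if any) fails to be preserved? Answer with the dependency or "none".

OrderNo, Qty → Date, CustID: restricted closure across fragments reaches Date, CustID.
Qty → OrderNo lies within Order1.
CustID → Date lies within Order2.
Qty, CustID → OrderNo, Date: restricted closure across fragments reaches OrderNo, Date.
OrderNo, Date → Qty lies within Order1.
Every dependency is enforceable on the fragments, so the decomposition is dependency-preserving.

none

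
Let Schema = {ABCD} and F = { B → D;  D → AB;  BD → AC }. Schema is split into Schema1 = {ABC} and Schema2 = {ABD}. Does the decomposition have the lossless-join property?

Yes

Common attributes: Schema1 ∩ Schema2 = {AB}.
Closure of {AB}: B → D applies, adding D; BD → AC applies, adding C. So (AB)⁺ = {ABCD}.
This closure contains every attribute of Schema1, so Schema1 ∩ Schema2 → Schema1. The join is lossless.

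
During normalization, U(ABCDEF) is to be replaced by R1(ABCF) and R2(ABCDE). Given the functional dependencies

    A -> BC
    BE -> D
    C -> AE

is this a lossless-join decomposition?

Common attributes: R1 ∩ R2 = {ABC}.
Closure of {ABC}: C → AE applies, adding E; BE → D applies, adding D. So (ABC)⁺ = {ABCDE}.
This closure contains every attribute of R2, so R1 ∩ R2 → R2. The join is lossless.

Yes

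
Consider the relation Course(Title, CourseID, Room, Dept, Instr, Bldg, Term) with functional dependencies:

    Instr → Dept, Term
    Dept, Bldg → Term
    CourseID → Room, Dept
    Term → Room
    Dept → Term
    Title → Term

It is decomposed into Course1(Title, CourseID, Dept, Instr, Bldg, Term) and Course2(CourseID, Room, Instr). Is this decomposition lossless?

Yes

Common attributes: Course1 ∩ Course2 = {CourseID, Instr}.
Closure of {CourseID, Instr}: Instr → Dept, Term applies, adding Dept, Term; CourseID → Room, Dept applies, adding Room. So (CourseID, Instr)⁺ = {CourseID, Room, Dept, Instr, Term}.
This closure contains every attribute of Course2, so Course1 ∩ Course2 → Course2. The join is lossless.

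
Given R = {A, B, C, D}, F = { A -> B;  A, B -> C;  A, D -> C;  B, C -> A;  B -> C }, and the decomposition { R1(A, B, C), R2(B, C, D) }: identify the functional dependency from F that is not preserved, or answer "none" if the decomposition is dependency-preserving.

none

A → B lies within R1.
A, B → C lies within R1.
A, D → C: restricted closure across fragments reaches C.
B, C → A lies within R1.
B → C lies within R1.
Every dependency is enforceable on the fragments, so the decomposition is dependency-preserving.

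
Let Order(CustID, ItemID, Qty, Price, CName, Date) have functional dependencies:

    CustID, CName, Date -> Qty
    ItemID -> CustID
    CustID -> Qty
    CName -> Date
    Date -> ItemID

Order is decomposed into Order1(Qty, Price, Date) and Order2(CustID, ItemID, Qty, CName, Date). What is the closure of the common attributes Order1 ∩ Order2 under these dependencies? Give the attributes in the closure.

Order1 ∩ Order2 = {Qty, Date}.
Date → ItemID applies, adding ItemID
ItemID → CustID applies, adding CustID
Closure: {CustID, ItemID, Qty, Date}.

CustID, ItemID, Qty, Date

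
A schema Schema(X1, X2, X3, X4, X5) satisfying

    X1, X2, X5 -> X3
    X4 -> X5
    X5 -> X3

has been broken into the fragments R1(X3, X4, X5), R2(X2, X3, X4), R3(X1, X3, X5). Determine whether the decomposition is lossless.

No

Chase test. Columns are X1, X2, X3, X4, X5; row i has aⱼ where attribute j ∈ Ri, else bᵢⱼ.
Initial tableau (one row per fragment):
  row 1: b11 b12 a3 a4 a5
  row 2: b21 a2 a3 a4 b25
  row 3: a1 b32 a3 b34 a5
Rows 1 and 2 agree on X4; apply X4→X5 and equate their X5 entries.
No row becomes fully distinguished — the join is lossy.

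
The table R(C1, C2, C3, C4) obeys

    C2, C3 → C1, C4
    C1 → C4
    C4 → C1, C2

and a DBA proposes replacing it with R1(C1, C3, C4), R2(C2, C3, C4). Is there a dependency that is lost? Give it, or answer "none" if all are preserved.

none

C2, C3 → C1, C4: restricted closure across fragments reaches C1, C4.
C1 → C4 lies within R1.
C4 → C1, C2: restricted closure across fragments reaches C1, C2.
Every dependency is enforceable on the fragments, so the decomposition is dependency-preserving.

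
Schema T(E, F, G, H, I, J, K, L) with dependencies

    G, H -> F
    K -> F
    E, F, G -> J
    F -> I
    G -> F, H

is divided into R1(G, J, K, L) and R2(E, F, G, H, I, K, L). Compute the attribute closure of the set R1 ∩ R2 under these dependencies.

R1 ∩ R2 = {G, K, L}.
K → F applies, adding F
F → I applies, adding I
G → F, H applies, adding H
Closure: {F, G, H, I, K, L}.

F, G, H, I, K, L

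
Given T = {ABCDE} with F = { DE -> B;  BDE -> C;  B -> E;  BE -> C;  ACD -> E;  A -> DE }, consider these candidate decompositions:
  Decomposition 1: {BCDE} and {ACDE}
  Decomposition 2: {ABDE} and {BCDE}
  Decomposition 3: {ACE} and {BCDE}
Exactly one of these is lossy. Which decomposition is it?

Decomposition 3

Decomposition 1: common = {CDE}, closure = {BCDE} → lossless.
Decomposition 2: common = {BDE}, closure = {BCDE} → lossless.
Decomposition 3: common = {CE}, closure = {CE} → lossy.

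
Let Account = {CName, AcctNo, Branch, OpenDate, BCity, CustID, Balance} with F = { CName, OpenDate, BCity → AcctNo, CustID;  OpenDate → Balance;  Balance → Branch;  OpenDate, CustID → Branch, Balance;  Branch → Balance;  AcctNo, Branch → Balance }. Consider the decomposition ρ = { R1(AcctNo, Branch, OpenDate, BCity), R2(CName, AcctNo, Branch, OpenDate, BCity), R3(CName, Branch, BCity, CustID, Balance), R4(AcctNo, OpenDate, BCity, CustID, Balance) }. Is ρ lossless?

No

Chase test. Columns are CName, AcctNo, Branch, OpenDate, BCity, CustID, Balance; row i has aⱼ where attribute j ∈ Ri, else bᵢⱼ.
Initial tableau (one row per fragment):
  row 1: b11 a2 a3 a4 a5 b16 b17
  row 2: a1 a2 a3 a4 a5 b26 b27
  row 3: a1 b32 a3 b34 a5 a6 a7
  row 4: b41 a2 b43 a4 a5 a6 a7
Rows 1 and 2 agree on OpenDate; apply OpenDate→Balance and equate their Balance entries.
Rows 1 and 4 agree on OpenDate; apply OpenDate→Balance and equate their Balance entries.
Rows 1 and 4 agree on Balance; apply Balance→Branch and equate their Branch entries.
No row becomes fully distinguished — the join is lossy.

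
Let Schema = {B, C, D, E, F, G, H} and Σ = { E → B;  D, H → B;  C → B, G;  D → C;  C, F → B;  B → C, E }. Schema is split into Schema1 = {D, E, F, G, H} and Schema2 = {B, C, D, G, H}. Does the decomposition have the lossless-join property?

Yes

Common attributes: Schema1 ∩ Schema2 = {D, G, H}.
Closure of {D, G, H}: D, H → B applies, adding B; D → C applies, adding C; B → C, E applies, adding E. So (D, G, H)⁺ = {B, C, D, E, G, H}.
This closure contains every attribute of Schema2, so Schema1 ∩ Schema2 → Schema2. The join is lossless.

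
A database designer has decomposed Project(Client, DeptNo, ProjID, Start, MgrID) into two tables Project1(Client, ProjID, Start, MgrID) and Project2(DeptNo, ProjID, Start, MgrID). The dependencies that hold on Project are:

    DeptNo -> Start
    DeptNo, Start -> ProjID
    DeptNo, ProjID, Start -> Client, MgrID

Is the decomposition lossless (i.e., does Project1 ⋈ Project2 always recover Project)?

No

Common attributes: Project1 ∩ Project2 = {ProjID, Start, MgrID}.
No dependency enlarges {ProjID, Start, MgrID}, so (ProjID, Start, MgrID)⁺ = {ProjID, Start, MgrID}.
The closure contains neither all of Project1 = {Client, ProjID, Start, MgrID} nor all of Project2 = {DeptNo, ProjID, Start, MgrID}, so the common attributes are not a superkey of either fragment. The join is lossy.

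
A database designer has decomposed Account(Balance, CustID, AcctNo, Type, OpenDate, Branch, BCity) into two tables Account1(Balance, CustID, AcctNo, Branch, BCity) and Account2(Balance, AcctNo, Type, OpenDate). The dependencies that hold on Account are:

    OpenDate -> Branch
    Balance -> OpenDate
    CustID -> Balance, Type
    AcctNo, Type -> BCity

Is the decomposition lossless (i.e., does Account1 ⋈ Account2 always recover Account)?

Common attributes: Account1 ∩ Account2 = {Balance, AcctNo}.
Closure of {Balance, AcctNo}: Balance → OpenDate applies, adding OpenDate; OpenDate → Branch applies, adding Branch. So (Balance, AcctNo)⁺ = {Balance, AcctNo, OpenDate, Branch}.
The closure contains neither all of Account1 = {Balance, CustID, AcctNo, Branch, BCity} nor all of Account2 = {Balance, AcctNo, Type, OpenDate}, so the common attributes are not a superkey of either fragment. The join is lossy.

No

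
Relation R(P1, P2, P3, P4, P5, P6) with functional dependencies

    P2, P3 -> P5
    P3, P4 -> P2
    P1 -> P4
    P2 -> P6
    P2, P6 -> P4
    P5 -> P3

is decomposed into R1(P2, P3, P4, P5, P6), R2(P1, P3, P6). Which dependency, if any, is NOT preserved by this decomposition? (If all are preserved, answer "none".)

Check P1 → P4: no single fragment contains all of {P1, P4}, and the restricted closure of {P1} across the fragments never reaches {P4}.
P2, P3 → P5 is preserved.
P3, P4 → P2 is preserved.
P2 → P6 is preserved.
P2, P6 → P4 is preserved.
P5 → P3 is preserved.

P1 -> P4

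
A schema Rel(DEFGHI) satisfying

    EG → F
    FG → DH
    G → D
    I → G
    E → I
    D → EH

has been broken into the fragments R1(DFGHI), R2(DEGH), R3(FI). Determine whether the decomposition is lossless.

Chase test. Columns are DEFGHI; row i has aⱼ where attribute j ∈ Ri, else bᵢⱼ.
Initial tableau (one row per fragment):
  row 1: a1 b12 a3 a4 a5 a6
  row 2: a1 a2 b23 a4 a5 b26
  row 3: b31 b32 a3 b34 b35 a6
Rows 1 and 3 agree on I; apply I→G and equate their G entries.
Rows 1 and 2 agree on D; apply D→EH and equate their EH entries.
Rows 1 and 2 agree on EG; apply EG→F and equate their F entries.
Rows 1 and 3 agree on FG; apply FG→DH and equate their DH entries.
Rows 1 and 2 agree on E; apply E→I and equate their I entries.
Rows 1 and 3 agree on D; apply D→EH and equate their EH entries.
Row 1 is now all distinguished symbols — the join is lossless.

Yes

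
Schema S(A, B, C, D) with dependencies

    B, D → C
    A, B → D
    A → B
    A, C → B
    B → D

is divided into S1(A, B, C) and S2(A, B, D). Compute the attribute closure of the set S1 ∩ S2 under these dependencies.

S1 ∩ S2 = {A, B}.
A, B → D applies, adding D
B, D → C applies, adding C
Closure: {A, B, C, D}.

A, B, C, D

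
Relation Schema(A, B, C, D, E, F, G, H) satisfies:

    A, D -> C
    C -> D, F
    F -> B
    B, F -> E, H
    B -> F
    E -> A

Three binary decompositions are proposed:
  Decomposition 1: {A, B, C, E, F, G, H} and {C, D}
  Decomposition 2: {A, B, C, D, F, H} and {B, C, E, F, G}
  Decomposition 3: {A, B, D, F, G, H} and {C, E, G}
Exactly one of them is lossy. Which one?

Decomposition 3

Decomposition 1: common = {C}, closure = {A, B, C, D, E, F, H} → lossless.
Decomposition 2: common = {B, C, F}, closure = {A, B, C, D, E, F, H} → lossless.
Decomposition 3: common = {G}, closure = {G} → lossy.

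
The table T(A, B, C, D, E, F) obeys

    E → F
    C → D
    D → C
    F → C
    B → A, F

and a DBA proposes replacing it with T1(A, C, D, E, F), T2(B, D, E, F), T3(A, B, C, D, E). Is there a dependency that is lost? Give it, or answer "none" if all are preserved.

E → F lies within T1.
C → D lies within T1.
D → C lies within T1.
F → C lies within T1.
B → A, F: restricted closure across fragments reaches A, F.
Every dependency is enforceable on the fragments, so the decomposition is dependency-preserving.

none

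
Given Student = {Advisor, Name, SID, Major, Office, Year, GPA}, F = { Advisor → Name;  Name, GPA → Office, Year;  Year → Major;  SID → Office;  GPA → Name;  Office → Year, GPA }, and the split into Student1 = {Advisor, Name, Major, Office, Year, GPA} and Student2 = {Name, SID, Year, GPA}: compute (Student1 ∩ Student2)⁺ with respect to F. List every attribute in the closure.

Name, Major, Office, Year, GPA

Student1 ∩ Student2 = {Name, Year, GPA}.
Name, GPA → Office, Year applies, adding Office
Year → Major applies, adding Major
Closure: {Name, Major, Office, Year, GPA}.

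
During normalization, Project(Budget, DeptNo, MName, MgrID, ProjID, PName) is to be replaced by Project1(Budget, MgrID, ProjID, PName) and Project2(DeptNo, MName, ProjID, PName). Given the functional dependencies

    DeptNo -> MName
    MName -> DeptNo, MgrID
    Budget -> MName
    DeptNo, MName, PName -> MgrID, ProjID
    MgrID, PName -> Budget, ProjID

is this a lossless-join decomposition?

No

Common attributes: Project1 ∩ Project2 = {ProjID, PName}.
No dependency enlarges {ProjID, PName}, so (ProjID, PName)⁺ = {ProjID, PName}.
The closure contains neither all of Project1 = {Budget, MgrID, ProjID, PName} nor all of Project2 = {DeptNo, MName, ProjID, PName}, so the common attributes are not a superkey of either fragment. The join is lossy.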